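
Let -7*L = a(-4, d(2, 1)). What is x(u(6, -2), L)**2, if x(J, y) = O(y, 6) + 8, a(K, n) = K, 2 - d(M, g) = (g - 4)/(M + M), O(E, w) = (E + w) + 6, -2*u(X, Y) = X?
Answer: 20736/49 ≈ 423.18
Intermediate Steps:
u(X, Y) = -X/2
O(E, w) = 6 + E + w
d(M, g) = 2 - (-4 + g)/(2*M) (d(M, g) = 2 - (g - 4)/(M + M) = 2 - (-4 + g)/(2*M))
L = 4/7 (L = -1/7*(-4) = 4/7 ≈ 0.57143)
x(J, y) = 20 + y (x(J, y) = (6 + y + 6) + 8 = (12 + y) + 8 = 20 + y)
x(u(6, -2), L)**2 = (20 + 4/7)**2 = (144/7)**2 = 20736/49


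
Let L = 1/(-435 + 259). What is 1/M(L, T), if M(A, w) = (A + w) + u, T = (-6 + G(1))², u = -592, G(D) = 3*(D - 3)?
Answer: -176/78849 ≈ -0.0022321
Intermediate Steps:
G(D) = -9 + 3*D (G(D) = 3*(-3 + D) = -9 + 3*D)
L = -1/176 (L = 1/(-176) = -1/176 ≈ -0.0056818)
T = 144 (T = (-6 + (-9 + 3*1))² = (-6 + (-9 + 3))² = (-6 - 6)² = (-12)² = 144)
M(A, w) = -592 + A + w (M(A, w) = (A + w) - 592 = -592 + A + w)
1/M(L, T) = 1/(-592 - 1/176 + 144) = 1/(-78849/176) = -176/78849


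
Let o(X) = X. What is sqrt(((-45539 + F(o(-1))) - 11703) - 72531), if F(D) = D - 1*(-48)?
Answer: 3*I*sqrt(14414) ≈ 360.17*I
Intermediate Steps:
F(D) = 48 + D (F(D) = D + 48 = 48 + D)
sqrt(((-45539 + F(o(-1))) - 11703) - 72531) = sqrt(((-45539 + (48 - 1)) - 11703) - 72531) = sqrt(((-45539 + 47) - 11703) - 72531) = sqrt((-45492 - 11703) - 72531) = sqrt(-57195 - 72531) = sqrt(-129726) = 3*I*sqrt(14414)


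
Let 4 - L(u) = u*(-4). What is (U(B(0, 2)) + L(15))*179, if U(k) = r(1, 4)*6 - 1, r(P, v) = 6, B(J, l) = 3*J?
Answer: 17721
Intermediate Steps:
L(u) = 4 + 4*u (L(u) = 4 - u*(-4) = 4 - (-4)*u = 4 + 4*u)
U(k) = 35 (U(k) = 6*6 - 1 = 36 - 1 = 35)
(U(B(0, 2)) + L(15))*179 = (35 + (4 + 4*15))*179 = (35 + (4 + 60))*179 = (35 + 64)*179 = 99*179 = 17721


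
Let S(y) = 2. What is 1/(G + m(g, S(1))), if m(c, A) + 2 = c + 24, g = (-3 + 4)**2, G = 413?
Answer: 1/436 ≈ 0.0022936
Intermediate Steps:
g = 1 (g = 1**2 = 1)
m(c, A) = 22 + c (m(c, A) = -2 + (c + 24) = -2 + (24 + c) = 22 + c)
1/(G + m(g, S(1))) = 1/(413 + (22 + 1)) = 1/(413 + 23) = 1/436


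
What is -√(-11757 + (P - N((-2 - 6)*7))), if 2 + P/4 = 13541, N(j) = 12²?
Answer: -3*√4695 ≈ -205.56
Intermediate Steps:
N(j) = 144
P = 54156 (P = -8 + 4*13541 = -8 + 54164 = 54156)
-√(-11757 + (P - N((-2 - 6)*7))) = -√(-11757 + (54156 - 1*144)) = -√(-11757 + (54156 - 144)) = -√(-11757 + 54012) = -√42255 = -3*√4695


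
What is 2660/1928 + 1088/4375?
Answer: 3433791/2108750 ≈ 1.6284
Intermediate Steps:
2660/1928 + 1088/4375 = 2660*(1/1928) + 1088*(1/4375) = 665/482 + 1088/4375 = 3433791/2108750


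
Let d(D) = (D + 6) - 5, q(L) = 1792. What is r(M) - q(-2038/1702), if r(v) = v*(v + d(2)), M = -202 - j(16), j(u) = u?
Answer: 45078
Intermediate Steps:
d(D) = 1 + D (d(D) = (6 + D) - 5 = 1 + D)
M = -218 (M = -202 - 1*16 = -202 - 16 = -218)
r(v) = v*(3 + v) (r(v) = v*(v + (1 + 2)) = v*(v + 3) = v*(3 + v))
r(M) - q(-2038/1702) = -218*(3 - 218) - 1*1792 = -218*(-215) - 1792 = 46870 - 1792 = 45078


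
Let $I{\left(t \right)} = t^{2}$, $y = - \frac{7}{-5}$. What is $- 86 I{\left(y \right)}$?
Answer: $- \frac{4214}{25} \approx -168.56$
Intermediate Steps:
$y = \frac{7}{5}$ ($y = \left(-7\right) \left(- \frac{1}{5}\right) = \frac{7}{5} \approx 1.4$)
$- 86 I{\left(y \right)} = - 86 \left(\frac{7}{5}\right)^{2} = \left(-86\right) \frac{49}{25} = - \frac{4214}{25}$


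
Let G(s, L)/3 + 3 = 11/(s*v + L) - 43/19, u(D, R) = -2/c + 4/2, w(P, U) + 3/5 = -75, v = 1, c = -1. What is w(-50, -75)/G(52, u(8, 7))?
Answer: 14896/2995 ≈ 4.9736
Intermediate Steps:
w(P, U) = -378/5 (w(P, U) = -3/5 - 75 = -378/5)
u(D, R) = 4 (u(D, R) = -2/(-1) + 4/2 = -2*(-1) + 4*(1/2) = 2 + 2 = 4)
G(s, L) = -300/19 + 33/(L + s) (G(s, L) = -9 + 3*(11/(s*1 + L) - 43/19) = -9 + 3*(11/(s + L) - 43*1/19) = -9 + 3*(11/(L + s) - 43/19) = -9 + 3*(-43/19 + 11/(L + s)) = -9 + (-129/19 + 33/(L + s)) = -300/19 + 33/(L + s))
w(-50, -75)/G(52, u(8, 7)) = -378*19*(4 + 52)/(3*(209 - 100*4 - 100*52))/5 = -378*1064/(3*(209 - 400 - 5200))/5 = -378/(5*((3/19)*(1/56)*(-5391))) = -378/(5*(-16173/1064)) = -378/5*(-1064/16173) = 14896/2995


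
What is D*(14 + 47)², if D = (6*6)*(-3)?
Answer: -401868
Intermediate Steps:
D = -108 (D = 36*(-3) = -108)
D*(14 + 47)² = -108*(14 + 47)² = -108*61² = -108*3721 = -401868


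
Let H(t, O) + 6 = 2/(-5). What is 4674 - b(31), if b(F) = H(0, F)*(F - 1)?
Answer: 4866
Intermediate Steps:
H(t, O) = -32/5 (H(t, O) = -6 + 2/(-5) = -6 + 2*(-⅕) = -6 - ⅖ = -32/5)
b(F) = 32/5 - 32*F/5 (b(F) = -32*(F - 1)/5 = -32*(-1 + F)/5 = 32/5 - 32*F/5)
4674 - b(31) = 4674 - (32/5 - 32/5*31) = 4674 - (32/5 - 992/5) = 4674 - 1*(-192) = 4674 + 192 = 4866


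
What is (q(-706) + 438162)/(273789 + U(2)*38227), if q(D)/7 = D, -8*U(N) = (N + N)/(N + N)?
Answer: 693152/430417 ≈ 1.6104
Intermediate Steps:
U(N) = -1/8 (U(N) = -(N + N)/(8*(N + N)) = -2*N/(8*(2*N)) = -2*N*1/(2*N)/8 = -1/8*1 = -1/8)
q(D) = 7*D
(q(-706) + 438162)/(273789 + U(2)*38227) = (7*(-706) + 438162)/(273789 - 1/8*38227) = (-4942 + 438162)/(273789 - 38227/8) = 433220/(2152085/8) = 433220*(8/2152085) = 693152/430417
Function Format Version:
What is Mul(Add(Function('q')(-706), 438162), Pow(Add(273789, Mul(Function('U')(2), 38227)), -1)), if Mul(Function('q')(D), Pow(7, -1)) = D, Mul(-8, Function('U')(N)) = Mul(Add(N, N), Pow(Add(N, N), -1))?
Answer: Rational(693152, 430417) ≈ 1.6104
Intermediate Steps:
Function('U')(N) = Rational(-1, 8) (Function('U')(N) = Mul(Rational(-1, 8), Mul(Add(N, N), Pow(Add(N, N), -1))) = Mul(Rational(-1, 8), Mul(Mul(2, N), Pow(Mul(2, N), -1))) = Mul(Rational(-1, 8), Mul(Mul(2, N), Mul(Rational(1, 2), Pow(N, -1)))) = Mul(Rational(-1, 8), 1) = Rational(-1, 8))
Function('q')(D) = Mul(7, D)
Mul(Add(Function('q')(-706), 438162), Pow(Add(273789, Mul(Function('U')(2), 38227)), -1)) = Mul(Add(Mul(7, -706), 438162), Pow(Add(273789, Mul(Rational(-1, 8), 38227)), -1)) = Mul(Add(-4942, 438162), Pow(Add(273789, Rational(-38227, 8)), -1)) = Mul(433220, Pow(Rational(2152085, 8), -1)) = Mul(433220, Rational(8, 2152085)) = Rational(693152, 430417)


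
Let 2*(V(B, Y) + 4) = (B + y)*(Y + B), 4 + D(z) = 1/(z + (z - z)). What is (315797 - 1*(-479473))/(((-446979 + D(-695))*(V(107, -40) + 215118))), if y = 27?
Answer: -92118775/11370061934193 ≈ -8.1019e-6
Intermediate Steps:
D(z) = -4 + 1/z (D(z) = -4 + 1/(z + (z - z)) = -4 + 1/(z + 0) = -4 + 1/z)
V(B, Y) = -4 + (27 + B)*(B + Y)/2 (V(B, Y) = -4 + ((B + 27)*(Y + B))/2 = -4 + ((27 + B)*(B + Y))/2 = -4 + (27 + B)*(B + Y)/2)
(315797 - 1*(-479473))/(((-446979 + D(-695))*(V(107, -40) + 215118))) = (315797 - 1*(-479473))/(((-446979 + (-4 + 1/(-695)))*((-4 + (1/2)*107**2 + (27/2)*107 + (27/2)*(-40) + (1/2)*107*(-40)) + 215118))) = (315797 + 479473)/(((-446979 + (-4 - 1/695))*((-4 + (1/2)*11449 + 2889/2 - 540 - 2140) + 215118))) = 795270/(((-446979 - 2781/695)*((-4 + 11449/2 + 2889/2 - 540 - 2140) + 215118))) = 795270/((-310653186*(4485 + 215118)/695)) = 795270/((-310653186/695*219603)) = 795270/(-68220371605158/695) = 795270*(-695/68220371605158) = -92118775/11370061934193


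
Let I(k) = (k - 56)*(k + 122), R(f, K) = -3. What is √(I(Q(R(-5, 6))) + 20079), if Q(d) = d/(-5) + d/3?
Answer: √330519/5 ≈ 114.98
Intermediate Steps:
Q(d) = 2*d/15 (Q(d) = d*(-⅕) + d*(⅓) = -d/5 + d/3 = 2*d/15)
I(k) = (-56 + k)*(122 + k)
√(I(Q(R(-5, 6))) + 20079) = √((-6832 + ((2/15)*(-3))² + 66*((2/15)*(-3))) + 20079) = √((-6832 + (-⅖)² + 66*(-⅖)) + 20079) = √((-6832 + 4/25 - 132/5) + 20079) = √(-171456/25 + 20079) = √(330519/25) = √330519/5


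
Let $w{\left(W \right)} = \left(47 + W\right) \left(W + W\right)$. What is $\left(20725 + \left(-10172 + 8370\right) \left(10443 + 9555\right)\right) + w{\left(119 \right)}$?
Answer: $-35976163$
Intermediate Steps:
$w{\left(W \right)} = 2 W \left(47 + W\right)$ ($w{\left(W \right)} = \left(47 + W\right) 2 W = 2 W \left(47 + W\right)$)
$\left(20725 + \left(-10172 + 8370\right) \left(10443 + 9555\right)\right) + w{\left(119 \right)} = \left(20725 + \left(-10172 + 8370\right) \left(10443 + 9555\right)\right) + 2 \cdot 119 \left(47 + 119\right) = \left(20725 - 36036396\right) + 2 \cdot 119 \cdot 166 = \left(20725 - 36036396\right) + 39508 = -36015671 + 39508 = -35976163$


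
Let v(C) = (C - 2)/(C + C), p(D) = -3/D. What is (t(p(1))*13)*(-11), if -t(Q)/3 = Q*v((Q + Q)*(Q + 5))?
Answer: -3003/4 ≈ -750.75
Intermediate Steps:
v(C) = (-2 + C)/(2*C) (v(C) = (-2 + C)/((2*C)) = (-2 + C)*(1/(2*C)) = (-2 + C)/(2*C))
t(Q) = -3*(-2 + 2*Q*(5 + Q))/(4*(5 + Q)) (t(Q) = -3*Q*(-2 + (Q + Q)*(Q + 5))/(2*(((Q + Q)*(Q + 5)))) = -3*Q*(-2 + (2*Q)*(5 + Q))/(2*(((2*Q)*(5 + Q)))) = -3*Q*(-2 + 2*Q*(5 + Q))/(2*((2*Q*(5 + Q)))) = -3*Q*(1/(2*Q*(5 + Q)))*(-2 + 2*Q*(5 + Q))/2 = -3*Q*(-2 + 2*Q*(5 + Q))/(4*Q*(5 + Q)) = -3*(-2 + 2*Q*(5 + Q))/(4*(5 + Q)))
(t(p(1))*13)*(-11) = ((3*(1 - (-3/1)*(5 - 3/1))/(2*(5 - 3/1)))*13)*(-11) = ((3*(1 - (-3*1)*(5 - 3*1))/(2*(5 - 3*1)))*13)*(-11) = ((3*(1 - 1*(-3)*(5 - 3))/(2*(5 - 3)))*13)*(-11) = (((3/2)*(1 - 1*(-3)*2)/2)*13)*(-11) = (((3/2)*(½)*(1 + 6))*13)*(-11) = (((3/2)*(½)*7)*13)*(-11) = ((21/4)*13)*(-11) = (273/4)*(-11) = -3003/4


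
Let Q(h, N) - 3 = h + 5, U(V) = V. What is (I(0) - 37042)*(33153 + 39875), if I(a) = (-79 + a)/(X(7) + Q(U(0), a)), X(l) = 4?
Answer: -8116751831/3 ≈ -2.7056e+9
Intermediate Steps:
Q(h, N) = 8 + h (Q(h, N) = 3 + (h + 5) = 3 + (5 + h) = 8 + h)
I(a) = -79/12 + a/12 (I(a) = (-79 + a)/(4 + (8 + 0)) = (-79 + a)/(4 + 8) = (-79 + a)/12 = (-79 + a)*(1/12) = -79/12 + a/12)
(I(0) - 37042)*(33153 + 39875) = ((-79/12 + (1/12)*0) - 37042)*(33153 + 39875) = ((-79/12 + 0) - 37042)*73028 = (-79/12 - 37042)*73028 = -444583/12*73028 = -8116751831/3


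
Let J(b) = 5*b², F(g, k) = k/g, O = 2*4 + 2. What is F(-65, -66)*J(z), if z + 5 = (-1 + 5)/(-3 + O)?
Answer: 63426/637 ≈ 99.570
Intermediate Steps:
O = 10 (O = 8 + 2 = 10)
z = -31/7 (z = -5 + (-1 + 5)/(-3 + 10) = -5 + 4/7 = -31/7 ≈ -4.4286)
F(-65, -66)*J(z) = (-66/(-65))*(5*(-31/7)²) = (-66*(-1/65))*(5*(961/49)) = (66/65)*(4805/49) = 63426/637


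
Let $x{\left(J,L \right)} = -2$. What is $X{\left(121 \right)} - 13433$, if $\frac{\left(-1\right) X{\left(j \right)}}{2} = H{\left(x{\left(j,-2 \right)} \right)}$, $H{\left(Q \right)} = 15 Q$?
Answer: $-13373$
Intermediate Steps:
$X{\left(j \right)} = 60$ ($X{\left(j \right)} = - 2 \cdot 15 \left(-2\right) = \left(-2\right) \left(-30\right) = 60$)
$X{\left(121 \right)} - 13433 = 60 - 13433 = -13373$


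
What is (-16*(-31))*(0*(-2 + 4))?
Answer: 0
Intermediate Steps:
(-16*(-31))*(0*(-2 + 4)) = 496*(0*2) = 496*0 = 0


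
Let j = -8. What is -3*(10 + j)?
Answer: -6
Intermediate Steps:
-3*(10 + j) = -3*(10 - 8) = -3*2 = -6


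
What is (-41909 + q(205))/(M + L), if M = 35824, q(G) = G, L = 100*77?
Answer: -802/837 ≈ -0.95818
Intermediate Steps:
L = 7700
(-41909 + q(205))/(M + L) = (-41909 + 205)/(35824 + 7700) = -41704/43524 = -41704*1/43524 = -802/837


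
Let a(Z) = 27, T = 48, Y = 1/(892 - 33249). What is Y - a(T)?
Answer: -873640/32357 ≈ -27.000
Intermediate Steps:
Y = -1/32357 (Y = 1/(-32357) = -1/32357 ≈ -3.0905e-5)
Y - a(T) = -1/32357 - 1*27 = -1/32357 - 27 = -873640/32357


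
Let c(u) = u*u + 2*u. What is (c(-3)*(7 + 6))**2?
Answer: 1521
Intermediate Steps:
c(u) = u**2 + 2*u
(c(-3)*(7 + 6))**2 = ((-3*(2 - 3))*(7 + 6))**2 = (-3*(-1)*13)**2 = (3*13)**2 = 39**2 = 1521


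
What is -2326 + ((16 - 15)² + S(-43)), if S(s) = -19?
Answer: -2344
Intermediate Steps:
-2326 + ((16 - 15)² + S(-43)) = -2326 + ((16 - 15)² - 19) = -2326 + (1² - 19) = -2326 + (1 - 19) = -2326 - 18 = -2344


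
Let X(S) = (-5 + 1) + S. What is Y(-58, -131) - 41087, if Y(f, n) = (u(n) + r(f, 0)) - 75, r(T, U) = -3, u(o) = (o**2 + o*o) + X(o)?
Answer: -6978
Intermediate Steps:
X(S) = -4 + S
u(o) = -4 + o + 2*o**2 (u(o) = (o**2 + o*o) + (-4 + o) = (o**2 + o**2) + (-4 + o) = 2*o**2 + (-4 + o) = -4 + o + 2*o**2)
Y(f, n) = -82 + n + 2*n**2 (Y(f, n) = ((-4 + n + 2*n**2) - 3) - 75 = (-7 + n + 2*n**2) - 75 = -82 + n + 2*n**2)
Y(-58, -131) - 41087 = (-82 - 131 + 2*(-131)**2) - 41087 = (-82 - 131 + 2*17161) - 41087 = (-82 - 131 + 34322) - 41087 = 34109 - 41087 = -6978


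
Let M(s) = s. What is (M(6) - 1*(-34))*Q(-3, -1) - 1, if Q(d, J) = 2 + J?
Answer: 39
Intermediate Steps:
(M(6) - 1*(-34))*Q(-3, -1) - 1 = (6 - 1*(-34))*(2 - 1) - 1 = (6 + 34)*1 - 1 = 40*1 - 1 = 40 - 1 = 39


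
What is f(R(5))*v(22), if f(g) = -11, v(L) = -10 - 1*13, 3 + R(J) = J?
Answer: 253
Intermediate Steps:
R(J) = -3 + J
v(L) = -23 (v(L) = -10 - 13 = -23)
f(R(5))*v(22) = -11*(-23) = 253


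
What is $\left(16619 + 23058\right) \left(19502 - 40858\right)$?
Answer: $-847342012$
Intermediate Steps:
$\left(16619 + 23058\right) \left(19502 - 40858\right) = 39677 \left(19502 - 40858\right) = 39677 \left(-21356\right) = -847342012$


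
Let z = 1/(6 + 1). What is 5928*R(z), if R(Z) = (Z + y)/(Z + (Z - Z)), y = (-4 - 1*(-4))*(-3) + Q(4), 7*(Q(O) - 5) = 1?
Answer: 219336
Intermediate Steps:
Q(O) = 36/7 (Q(O) = 5 + (⅐)*1 = 5 + ⅐ = 36/7)
z = ⅐ (z = 1/7 = ⅐ ≈ 0.14286)
y = 36/7 (y = (-4 - 1*(-4))*(-3) + 36/7 = (-4 + 4)*(-3) + 36/7 = 0*(-3) + 36/7 = 0 + 36/7 = 36/7 ≈ 5.1429)
R(Z) = (36/7 + Z)/Z (R(Z) = (Z + 36/7)/(Z + (Z - Z)) = (36/7 + Z)/(Z + 0) = (36/7 + Z)/Z)
5928*R(z) = 5928*((36/7 + ⅐)/(⅐)) = 5928*(7*(37/7)) = 5928*37 = 219336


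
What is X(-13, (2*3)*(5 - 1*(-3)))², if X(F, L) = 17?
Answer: 289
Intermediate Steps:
X(-13, (2*3)*(5 - 1*(-3)))² = 17² = 289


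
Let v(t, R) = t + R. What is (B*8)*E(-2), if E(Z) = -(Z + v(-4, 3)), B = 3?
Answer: 72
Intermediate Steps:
v(t, R) = R + t
E(Z) = 1 - Z (E(Z) = -(Z + (3 - 4)) = -(Z - 1) = -(-1 + Z) = 1 - Z)
(B*8)*E(-2) = (3*8)*(1 - 1*(-2)) = 24*(1 + 2) = 24*3 = 72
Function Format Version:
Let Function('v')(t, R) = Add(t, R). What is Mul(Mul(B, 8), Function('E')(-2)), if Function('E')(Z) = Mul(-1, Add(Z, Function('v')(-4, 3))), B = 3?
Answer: 72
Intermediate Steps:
Function('v')(t, R) = Add(R, t)
Function('E')(Z) = Add(1, Mul(-1, Z)) (Function('E')(Z) = Mul(-1, Add(Z, Add(3, -4))) = Mul(-1, Add(Z, -1)) = Mul(-1, Add(-1, Z)) = Add(1, Mul(-1, Z)))
Mul(Mul(B, 8), Function('E')(-2)) = Mul(Mul(3, 8), Add(1, Mul(-1, -2))) = Mul(24, Add(1, 2)) = Mul(24, 3) = 72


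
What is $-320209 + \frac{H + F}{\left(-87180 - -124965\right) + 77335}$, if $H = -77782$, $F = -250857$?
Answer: $- \frac{36862788719}{115120} \approx -3.2021 \cdot 10^{5}$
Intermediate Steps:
$-320209 + \frac{H + F}{\left(-87180 - -124965\right) + 77335} = -320209 + \frac{-77782 - 250857}{\left(-87180 - -124965\right) + 77335} = -320209 - \frac{328639}{\left(-87180 + 124965\right) + 77335} = -320209 - \frac{328639}{37785 + 77335} = -320209 - \frac{328639}{115120} = - \frac{36862788719}{115120}$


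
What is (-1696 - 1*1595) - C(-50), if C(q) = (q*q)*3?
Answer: -10791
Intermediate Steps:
C(q) = 3*q**2 (C(q) = q**2*3 = 3*q**2)
(-1696 - 1*1595) - C(-50) = (-1696 - 1*1595) - 3*(-50)**2 = (-1696 - 1595) - 3*2500 = -3291 - 1*7500 = -3291 - 7500 = -10791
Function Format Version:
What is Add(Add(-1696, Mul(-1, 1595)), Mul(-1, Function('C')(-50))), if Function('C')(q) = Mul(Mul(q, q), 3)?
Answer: -10791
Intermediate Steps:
Function('C')(q) = Mul(3, Pow(q, 2)) (Function('C')(q) = Mul(Pow(q, 2), 3) = Mul(3, Pow(q, 2)))
Add(Add(-1696, Mul(-1, 1595)), Mul(-1, Function('C')(-50))) = Add(Add(-1696, Mul(-1, 1595)), Mul(-1, Mul(3, Pow(-50, 2)))) = Add(Add(-1696, -1595), Mul(-1, Mul(3, 2500))) = Add(-3291, Mul(-1, 7500)) = Add(-3291, -7500) = -10791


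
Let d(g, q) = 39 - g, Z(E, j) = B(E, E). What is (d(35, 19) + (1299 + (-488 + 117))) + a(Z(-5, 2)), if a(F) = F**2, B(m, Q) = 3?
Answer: 941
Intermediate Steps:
Z(E, j) = 3
(d(35, 19) + (1299 + (-488 + 117))) + a(Z(-5, 2)) = ((39 - 1*35) + (1299 + (-488 + 117))) + 3**2 = ((39 - 35) + (1299 - 371)) + 9 = (4 + 928) + 9 = 932 + 9 = 941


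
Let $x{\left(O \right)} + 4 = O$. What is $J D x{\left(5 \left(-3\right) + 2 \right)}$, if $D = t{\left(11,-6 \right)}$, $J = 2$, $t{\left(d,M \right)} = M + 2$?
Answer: $136$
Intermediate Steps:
$t{\left(d,M \right)} = 2 + M$
$x{\left(O \right)} = -4 + O$
$D = -4$ ($D = 2 - 6 = -4$)
$J D x{\left(5 \left(-3\right) + 2 \right)} = 2 \left(-4\right) \left(-4 + \left(5 \left(-3\right) + 2\right)\right) = - 8 \left(-4 + \left(-15 + 2\right)\right) = - 8 \left(-4 - 13\right) = \left(-8\right) \left(-17\right) = 136$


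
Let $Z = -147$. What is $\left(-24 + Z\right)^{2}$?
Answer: $29241$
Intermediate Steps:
$\left(-24 + Z\right)^{2} = \left(-24 - 147\right)^{2} = \left(-171\right)^{2} = 29241$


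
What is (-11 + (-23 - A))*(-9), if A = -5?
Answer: 261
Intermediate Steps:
(-11 + (-23 - A))*(-9) = (-11 + (-23 - 1*(-5)))*(-9) = (-11 + (-23 + 5))*(-9) = (-11 - 18)*(-9) = -29*(-9) = 261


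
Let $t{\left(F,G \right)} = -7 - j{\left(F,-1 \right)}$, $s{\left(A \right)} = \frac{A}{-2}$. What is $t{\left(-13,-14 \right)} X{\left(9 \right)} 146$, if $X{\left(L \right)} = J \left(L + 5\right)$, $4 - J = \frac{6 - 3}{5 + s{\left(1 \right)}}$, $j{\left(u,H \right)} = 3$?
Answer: $- \frac{204400}{3} \approx -68133.0$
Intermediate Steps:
$s{\left(A \right)} = - \frac{A}{2}$ ($s{\left(A \right)} = A \left(- \frac{1}{2}\right) = - \frac{A}{2}$)
$t{\left(F,G \right)} = -10$ ($t{\left(F,G \right)} = -7 - 3 = -10$)
$J = \frac{10}{3}$ ($J = 4 - \frac{6 - 3}{5 - \frac{1}{2}} = 4 - \frac{3}{5 - \frac{1}{2}} = 4 - \frac{3}{\frac{9}{2}} = 4 - 3 \cdot \frac{2}{9} = 4 - \frac{2}{3} = \frac{10}{3} \approx 3.3333$)
$X{\left(L \right)} = \frac{50}{3} + \frac{10 L}{3}$ ($X{\left(L \right)} = \frac{10 \left(L + 5\right)}{3} = \frac{10 \left(5 + L\right)}{3} = \frac{50}{3} + \frac{10 L}{3}$)
$t{\left(-13,-14 \right)} X{\left(9 \right)} 146 = - 10 \left(\frac{50}{3} + \frac{10}{3} \cdot 9\right) 146 = - 10 \left(\frac{50}{3} + 30\right) 146 = \left(-10\right) \frac{140}{3} \cdot 146 = \left(- \frac{1400}{3}\right) 146 = - \frac{204400}{3}$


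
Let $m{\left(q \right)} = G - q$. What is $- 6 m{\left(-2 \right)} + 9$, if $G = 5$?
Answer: $-33$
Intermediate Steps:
$m{\left(q \right)} = 5 - q$
$- 6 m{\left(-2 \right)} + 9 = - 6 \left(5 - -2\right) + 9 = - 6 \left(5 + 2\right) + 9 = \left(-6\right) 7 + 9 = -42 + 9 = -33$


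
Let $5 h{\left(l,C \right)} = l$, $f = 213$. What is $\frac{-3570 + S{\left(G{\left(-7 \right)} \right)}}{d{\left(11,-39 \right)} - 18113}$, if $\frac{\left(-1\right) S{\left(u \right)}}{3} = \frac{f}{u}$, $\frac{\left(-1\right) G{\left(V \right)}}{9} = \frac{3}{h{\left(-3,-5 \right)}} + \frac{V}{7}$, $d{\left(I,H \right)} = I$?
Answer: $\frac{21491}{108612} \approx 0.19787$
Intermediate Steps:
$h{\left(l,C \right)} = \frac{l}{5}$
$G{\left(V \right)} = 45 - \frac{9 V}{7}$ ($G{\left(V \right)} = - 9 \left(\frac{3}{\frac{1}{5} \left(-3\right)} + \frac{V}{7}\right) = - 9 \left(\frac{3}{- \frac{3}{5}} + V \frac{1}{7}\right) = - 9 \left(3 \left(- \frac{5}{3}\right) + \frac{V}{7}\right) = - 9 \left(-5 + \frac{V}{7}\right) = 45 - \frac{9 V}{7}$)
$S{\left(u \right)} = - \frac{639}{u}$ ($S{\left(u \right)} = - 3 \frac{213}{u} = - \frac{639}{u}$)
$\frac{-3570 + S{\left(G{\left(-7 \right)} \right)}}{d{\left(11,-39 \right)} - 18113} = \frac{-3570 - \frac{639}{45 - -9}}{11 - 18113} = \frac{-3570 - \frac{639}{45 + 9}}{-18102} = \left(-3570 - \frac{639}{54}\right) \left(- \frac{1}{18102}\right) = \left(-3570 - \frac{71}{6}\right) \left(- \frac{1}{18102}\right) = \left(- \frac{21491}{6}\right) \left(- \frac{1}{18102}\right) = \frac{21491}{108612}$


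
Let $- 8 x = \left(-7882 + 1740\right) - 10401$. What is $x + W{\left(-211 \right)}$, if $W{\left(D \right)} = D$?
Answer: $\frac{14855}{8} \approx 1856.9$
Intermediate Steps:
$x = \frac{16543}{8}$ ($x = - \frac{\left(-7882 + 1740\right) - 10401}{8} = - \frac{-6142 - 10401}{8} = \left(- \frac{1}{8}\right) \left(-16543\right) = \frac{16543}{8} \approx 2067.9$)
$x + W{\left(-211 \right)} = \frac{16543}{8} - 211 = \frac{14855}{8}$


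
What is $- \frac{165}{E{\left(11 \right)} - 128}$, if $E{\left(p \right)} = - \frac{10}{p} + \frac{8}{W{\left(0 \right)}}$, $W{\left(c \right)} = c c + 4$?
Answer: $\frac{1815}{1396} \approx 1.3001$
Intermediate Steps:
$W{\left(c \right)} = 4 + c^{2}$ ($W{\left(c \right)} = c^{2} + 4 = 4 + c^{2}$)
$E{\left(p \right)} = 2 - \frac{10}{p}$ ($E{\left(p \right)} = - \frac{10}{p} + \frac{8}{4 + 0^{2}} = - \frac{10}{p} + \frac{8}{4 + 0} = - \frac{10}{p} + \frac{8}{4} = - \frac{10}{p} + 8 \cdot \frac{1}{4} = - \frac{10}{p} + 2 = 2 - \frac{10}{p}$)
$- \frac{165}{E{\left(11 \right)} - 128} = - \frac{165}{\left(2 - \frac{10}{11}\right) - 128} = - \frac{165}{\frac{12}{11} - 128} = - \frac{165}{- \frac{1396}{11}} = \left(-165\right) \left(- \frac{11}{1396}\right) = \frac{1815}{1396}$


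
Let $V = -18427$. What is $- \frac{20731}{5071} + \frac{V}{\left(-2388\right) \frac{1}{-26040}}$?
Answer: $- \frac{202776123359}{1009129} \approx -2.0094 \cdot 10^{5}$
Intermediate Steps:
$- \frac{20731}{5071} + \frac{V}{\left(-2388\right) \frac{1}{-26040}} = - \frac{20731}{5071} - \frac{18427}{\left(-2388\right) \frac{1}{-26040}} = \left(-20731\right) \frac{1}{5071} - \frac{18427}{\left(-2388\right) \left(- \frac{1}{26040}\right)} = - \frac{20731}{5071} - \frac{18427}{\frac{199}{2170}} = - \frac{20731}{5071} - \frac{39986590}{199} = - \frac{202776123359}{1009129}$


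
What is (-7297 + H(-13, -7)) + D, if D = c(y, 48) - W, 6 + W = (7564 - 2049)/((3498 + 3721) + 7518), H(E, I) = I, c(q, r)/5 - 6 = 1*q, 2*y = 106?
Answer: -103208726/14737 ≈ -7003.4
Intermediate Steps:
y = 53 (y = (½)*106 = 53)
c(q, r) = 30 + 5*q (c(q, r) = 30 + 5*(1*q) = 30 + 5*q)
W = -82907/14737 (W = -6 + (7564 - 2049)/((3498 + 3721) + 7518) = -6 + 5515/(7219 + 7518) = -6 + 5515/14737 = -82907/14737 ≈ -5.6258)
D = 4430322/14737 (D = (30 + 5*53) - 1*(-82907/14737) = (30 + 265) + 82907/14737 = 295 + 82907/14737 = 4430322/14737 ≈ 300.63)
(-7297 + H(-13, -7)) + D = (-7297 - 7) + 4430322/14737 = -7304 + 4430322/14737 = -103208726/14737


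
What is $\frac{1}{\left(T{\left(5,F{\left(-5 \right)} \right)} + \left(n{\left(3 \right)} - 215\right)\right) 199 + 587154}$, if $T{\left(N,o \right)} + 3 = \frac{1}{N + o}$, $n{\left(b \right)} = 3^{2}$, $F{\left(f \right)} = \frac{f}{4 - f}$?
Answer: $\frac{40}{21824311} \approx 1.8328 \cdot 10^{-6}$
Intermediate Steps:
$n{\left(b \right)} = 9$
$T{\left(N,o \right)} = -3 + \frac{1}{N + o}$
$\frac{1}{\left(T{\left(5,F{\left(-5 \right)} \right)} + \left(n{\left(3 \right)} - 215\right)\right) 199 + 587154} = \frac{1}{\left(\frac{1 - 15 - 3 \left(\left(-1\right) \left(-5\right) \frac{1}{-4 - 5}\right)}{5 - - \frac{5}{-4 - 5}} + \left(9 - 215\right)\right) 199 + 587154} = \frac{1}{\left(\frac{1 - 15 - 3 \left(\left(-1\right) \left(-5\right) \frac{1}{-9}\right)}{5 - - \frac{5}{-9}} - 206\right) 199 + 587154} = \frac{1}{\left(\frac{1 - 15 - 3 \left(\left(-1\right) \left(-5\right) \left(- \frac{1}{9}\right)\right)}{5 - \left(-5\right) \left(- \frac{1}{9}\right)} - 206\right) 199 + 587154} = \frac{1}{\left(\frac{1 - 15 - - \frac{5}{3}}{5 - \frac{5}{9}} - 206\right) 199 + 587154} = \frac{1}{\left(\frac{1 - 15 + \frac{5}{3}}{\frac{40}{9}} - 206\right) 199 + 587154} = \frac{1}{\left(\frac{9}{40} \left(- \frac{37}{3}\right) - 206\right) 199 + 587154} = \frac{1}{\left(- \frac{111}{40} - 206\right) 199 + 587154} = \frac{1}{\left(- \frac{8351}{40}\right) 199 + 587154} = \frac{1}{- \frac{1661849}{40} + 587154} = \frac{1}{\frac{21824311}{40}} = \frac{40}{21824311}$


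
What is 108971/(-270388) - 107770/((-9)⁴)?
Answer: -29854673491/1774015668 ≈ -16.829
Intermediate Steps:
108971/(-270388) - 107770/((-9)⁴) = 108971*(-1/270388) - 107770/6561 = -108971/270388 - 107770*1/6561 = -108971/270388 - 107770/6561 = -29854673491/1774015668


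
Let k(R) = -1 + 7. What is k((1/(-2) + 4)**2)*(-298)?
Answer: -1788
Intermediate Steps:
k(R) = 6
k((1/(-2) + 4)**2)*(-298) = 6*(-298) = -1788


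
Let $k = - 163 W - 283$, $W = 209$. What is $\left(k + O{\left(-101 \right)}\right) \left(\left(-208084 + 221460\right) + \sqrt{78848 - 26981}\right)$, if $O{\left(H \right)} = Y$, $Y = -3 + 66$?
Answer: $-458622912 - 102861 \sqrt{5763} \approx -4.6643 \cdot 10^{8}$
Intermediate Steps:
$Y = 63$
$O{\left(H \right)} = 63$
$k = -34350$ ($k = \left(-163\right) 209 - 283 = -34067 - 283 = -34350$)
$\left(k + O{\left(-101 \right)}\right) \left(\left(-208084 + 221460\right) + \sqrt{78848 - 26981}\right) = \left(-34350 + 63\right) \left(\left(-208084 + 221460\right) + \sqrt{78848 - 26981}\right) = - 34287 \left(13376 + \sqrt{51867}\right) = - 34287 \left(13376 + 3 \sqrt{5763}\right) = -458622912 - 102861 \sqrt{5763}$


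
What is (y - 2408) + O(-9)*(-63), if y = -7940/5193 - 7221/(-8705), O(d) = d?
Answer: -83254143712/45205065 ≈ -1841.7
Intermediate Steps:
y = -31619047/45205065 (y = -7940*1/5193 - 7221*(-1/8705) = -7940/5193 + 7221/8705 = -31619047/45205065 ≈ -0.69946)
(y - 2408) + O(-9)*(-63) = (-31619047/45205065 - 2408) - 9*(-63) = -108885415567/45205065 + 567 = -83254143712/45205065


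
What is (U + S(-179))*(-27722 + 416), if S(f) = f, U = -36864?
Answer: 1011496158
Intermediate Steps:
(U + S(-179))*(-27722 + 416) = (-36864 - 179)*(-27722 + 416) = -37043*(-27306) = 1011496158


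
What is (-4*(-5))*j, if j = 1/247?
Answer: 20/247 ≈ 0.080972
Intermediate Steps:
j = 1/247 ≈ 0.0040486
(-4*(-5))*j = -4*(-5)*(1/247) = 20*(1/247) = 20/247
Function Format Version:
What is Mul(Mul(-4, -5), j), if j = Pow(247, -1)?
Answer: Rational(20, 247) ≈ 0.080972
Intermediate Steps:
j = Rational(1, 247) ≈ 0.0040486
Mul(Mul(-4, -5), j) = Mul(Mul(-4, -5), Rational(1, 247)) = Mul(20, Rational(1, 247)) = Rational(20, 247)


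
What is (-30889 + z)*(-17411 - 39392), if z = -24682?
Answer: 3156599513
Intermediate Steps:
(-30889 + z)*(-17411 - 39392) = (-30889 - 24682)*(-17411 - 39392) = -55571*(-56803) = 3156599513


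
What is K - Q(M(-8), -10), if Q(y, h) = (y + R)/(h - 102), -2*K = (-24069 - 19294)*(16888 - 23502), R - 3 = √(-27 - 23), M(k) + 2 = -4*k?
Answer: -16060961359/112 + 5*I*√2/112 ≈ -1.434e+8 + 0.063135*I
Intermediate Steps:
M(k) = -2 - 4*k
R = 3 + 5*I*√2 (R = 3 + √(-27 - 23) = 3 + √(-50) = 3 + 5*I*√2 ≈ 3.0 + 7.0711*I)
K = -143401441 (K = -(-24069 - 19294)*(16888 - 23502)/2 = -(-43363)*(-6614)/2 = -½*286802882 = -143401441)
Q(y, h) = (3 + y + 5*I*√2)/(-102 + h) (Q(y, h) = (y + (3 + 5*I*√2))/(h - 102) = (3 + y + 5*I*√2)/(-102 + h))
K - Q(M(-8), -10) = -143401441 - (3 + (-2 - 4*(-8)) + 5*I*√2)/(-102 - 10) = -143401441 - (3 + (-2 + 32) + 5*I*√2)/(-112) = -143401441 - (-1)*(3 + 30 + 5*I*√2)/112 = -143401441 - (-1)*(33 + 5*I*√2)/112 = -143401441 - (-33/112 - 5*I*√2/112) = -143401441 + (33/112 + 5*I*√2/112) = -16060961359/112 + 5*I*√2/112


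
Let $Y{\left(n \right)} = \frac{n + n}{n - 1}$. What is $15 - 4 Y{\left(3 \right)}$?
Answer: $3$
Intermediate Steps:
$Y{\left(n \right)} = \frac{2 n}{-1 + n}$
$15 - 4 Y{\left(3 \right)} = 15 - 4 \cdot 2 \cdot 3 \frac{1}{-1 + 3} = 15 - 4 \cdot 2 \cdot 3 \cdot \frac{1}{2} = 15 - 12 = 3$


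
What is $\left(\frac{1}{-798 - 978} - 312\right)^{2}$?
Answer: $\frac{307041216769}{3154176} \approx 97344.0$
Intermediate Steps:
$\left(\frac{1}{-798 - 978} - 312\right)^{2} = \left(\frac{1}{-1776} - 312\right)^{2} = \left(- \frac{1}{1776} - 312\right)^{2} = \left(- \frac{554113}{1776}\right)^{2} = \frac{307041216769}{3154176}$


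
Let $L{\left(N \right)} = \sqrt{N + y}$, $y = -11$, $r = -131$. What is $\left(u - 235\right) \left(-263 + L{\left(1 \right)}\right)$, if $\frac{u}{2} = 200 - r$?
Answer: $-112301 + 427 i \sqrt{10} \approx -1.123 \cdot 10^{5} + 1350.3 i$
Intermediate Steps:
$L{\left(N \right)} = \sqrt{-11 + N}$ ($L{\left(N \right)} = \sqrt{N - 11} = \sqrt{-11 + N}$)
$u = 662$ ($u = 2 \left(200 - -131\right) = 2 \left(200 + 131\right) = 2 \cdot 331 = 662$)
$\left(u - 235\right) \left(-263 + L{\left(1 \right)}\right) = \left(662 - 235\right) \left(-263 + \sqrt{-11 + 1}\right) = 427 \left(-263 + \sqrt{-10}\right) = 427 \left(-263 + i \sqrt{10}\right) = -112301 + 427 i \sqrt{10}$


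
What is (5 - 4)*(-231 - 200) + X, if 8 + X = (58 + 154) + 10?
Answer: -217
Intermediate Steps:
X = 214 (X = -8 + ((58 + 154) + 10) = -8 + (212 + 10) = -8 + 222 = 214)
(5 - 4)*(-231 - 200) + X = (5 - 4)*(-231 - 200) + 214 = 1*(-431) + 214 = -431 + 214 = -217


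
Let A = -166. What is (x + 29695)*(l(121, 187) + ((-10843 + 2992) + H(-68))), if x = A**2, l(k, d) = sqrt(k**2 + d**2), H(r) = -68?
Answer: -453370669 + 629761*sqrt(410) ≈ -4.4062e+8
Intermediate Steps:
l(k, d) = sqrt(d**2 + k**2)
x = 27556 (x = (-166)**2 = 27556)
(x + 29695)*(l(121, 187) + ((-10843 + 2992) + H(-68))) = (27556 + 29695)*(sqrt(187**2 + 121**2) + ((-10843 + 2992) - 68)) = 57251*(sqrt(34969 + 14641) + (-7851 - 68)) = 57251*(sqrt(49610) - 7919) = 57251*(11*sqrt(410) - 7919) = 57251*(-7919 + 11*sqrt(410)) = -453370669 + 629761*sqrt(410)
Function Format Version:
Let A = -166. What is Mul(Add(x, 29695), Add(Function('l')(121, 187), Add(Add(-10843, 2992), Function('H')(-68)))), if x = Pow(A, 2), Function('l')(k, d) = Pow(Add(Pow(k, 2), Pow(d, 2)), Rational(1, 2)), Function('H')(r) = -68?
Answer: Add(-453370669, Mul(629761, Pow(410, Rational(1, 2)))) ≈ -4.4062e+8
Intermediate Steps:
Function('l')(k, d) = Pow(Add(Pow(d, 2), Pow(k, 2)), Rational(1, 2))
x = 27556 (x = Pow(-166, 2) = 27556)
Mul(Add(x, 29695), Add(Function('l')(121, 187), Add(Add(-10843, 2992), Function('H')(-68)))) = Mul(Add(27556, 29695), Add(Pow(Add(Pow(187, 2), Pow(121, 2)), Rational(1, 2)), Add(Add(-10843, 2992), -68))) = Mul(57251, Add(Pow(Add(34969, 14641), Rational(1, 2)), Add(-7851, -68))) = Mul(57251, Add(Pow(49610, Rational(1, 2)), -7919)) = Mul(57251, Add(Mul(11, Pow(410, Rational(1, 2))), -7919)) = Mul(57251, Add(-7919, Mul(11, Pow(410, Rational(1, 2))))) = Add(-453370669, Mul(629761, Pow(410, Rational(1, 2))))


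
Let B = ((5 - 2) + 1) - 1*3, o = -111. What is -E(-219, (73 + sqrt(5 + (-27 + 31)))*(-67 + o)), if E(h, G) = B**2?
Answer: -1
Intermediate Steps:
B = 1 (B = (3 + 1) - 3 = 4 - 3 = 1)
E(h, G) = 1 (E(h, G) = 1**2 = 1)
-E(-219, (73 + sqrt(5 + (-27 + 31)))*(-67 + o)) = -1*1 = -1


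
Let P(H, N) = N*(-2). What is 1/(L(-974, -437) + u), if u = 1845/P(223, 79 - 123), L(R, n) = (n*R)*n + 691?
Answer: -88/16368272275 ≈ -5.3763e-9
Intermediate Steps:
L(R, n) = 691 + R*n² (L(R, n) = (R*n)*n + 691 = R*n² + 691 = 691 + R*n²)
P(H, N) = -2*N
u = 1845/88 (u = 1845/((-2*(79 - 123))) = 1845/((-2*(-44))) = 1845/88 ≈ 20.966)
1/(L(-974, -437) + u) = 1/((691 - 974*(-437)²) + 1845/88) = 1/((691 - 974*190969) + 1845/88) = 1/((691 - 186003806) + 1845/88) = 1/(-186003115 + 1845/88) = 1/(-16368272275/88) = -88/16368272275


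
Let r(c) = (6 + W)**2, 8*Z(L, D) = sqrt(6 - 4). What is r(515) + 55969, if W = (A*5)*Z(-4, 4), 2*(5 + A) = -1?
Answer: 7171665/128 - 165*sqrt(2)/4 ≈ 55970.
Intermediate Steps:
A = -11/2 (A = -5 + (1/2)*(-1) = -5 - 1/2 = -11/2 ≈ -5.5000)
Z(L, D) = sqrt(2)/8 (Z(L, D) = sqrt(6 - 4)/8 = sqrt(2)/8)
W = -55*sqrt(2)/16 (W = (-11/2*5)*(sqrt(2)/8) = -55*sqrt(2)/16 ≈ -4.8614)
r(c) = (6 - 55*sqrt(2)/16)**2
r(515) + 55969 = (7633/128 - 165*sqrt(2)/4) + 55969 = 7171665/128 - 165*sqrt(2)/4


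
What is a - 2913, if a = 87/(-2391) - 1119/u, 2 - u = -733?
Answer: -569111331/195265 ≈ -2914.6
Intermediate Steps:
u = 735 (u = 2 - 1*(-733) = 2 + 733 = 735)
a = -304386/195265 (a = 87/(-2391) - 1119/735 = 87*(-1/2391) - 1119*1/735 = -29/797 - 373/245 = -304386/195265 ≈ -1.5588)
a - 2913 = -304386/195265 - 2913 = -569111331/195265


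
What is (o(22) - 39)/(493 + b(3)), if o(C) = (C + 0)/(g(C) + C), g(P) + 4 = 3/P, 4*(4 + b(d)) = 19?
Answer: -60308/788025 ≈ -0.076531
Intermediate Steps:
b(d) = 3/4 (b(d) = -4 + (1/4)*19 = -4 + 19/4 = 3/4)
g(P) = -4 + 3/P
o(C) = C/(-4 + C + 3/C) (o(C) = (C + 0)/((-4 + 3/C) + C) = C/(-4 + C + 3/C))
(o(22) - 39)/(493 + b(3)) = (22**2/(3 + 22*(-4 + 22)) - 39)/(493 + 3/4) = (484/(3 + 22*18) - 39)/(1975/4) = (484/(3 + 396) - 39)*(4/1975) = (484/399 - 39)*(4/1975) = -15077/399*4/1975 = -60308/788025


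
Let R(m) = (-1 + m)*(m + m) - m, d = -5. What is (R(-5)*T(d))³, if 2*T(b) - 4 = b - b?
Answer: 2197000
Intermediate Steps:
T(b) = 2 (T(b) = 2 + (b - b)/2 = 2 + (½)*0 = 2 + 0 = 2)
R(m) = -m + 2*m*(-1 + m) (R(m) = (-1 + m)*(2*m) - m = 2*m*(-1 + m) - m = -m + 2*m*(-1 + m))
(R(-5)*T(d))³ = (-5*(-3 + 2*(-5))*2)³ = (-5*(-3 - 10)*2)³ = (-5*(-13)*2)³ = (65*2)³ = 130³ = 2197000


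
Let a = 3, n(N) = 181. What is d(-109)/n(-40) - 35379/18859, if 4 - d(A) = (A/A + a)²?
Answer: -6629907/3413479 ≈ -1.9423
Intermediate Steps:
d(A) = -12 (d(A) = 4 - (A/A + 3)² = 4 - (1 + 3)² = 4 - 1*4² = 4 - 1*16 = 4 - 16 = -12)
d(-109)/n(-40) - 35379/18859 = -12/181 - 35379/18859 = -6629907/3413479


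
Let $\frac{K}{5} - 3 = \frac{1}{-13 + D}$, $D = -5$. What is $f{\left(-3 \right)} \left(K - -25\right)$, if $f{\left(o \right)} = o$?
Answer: $- \frac{715}{6} \approx -119.17$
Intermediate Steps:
$K = \frac{265}{18}$ ($K = 15 + \frac{5}{-13 - 5} = 15 + \frac{5}{-18} = 15 + 5 \left(- \frac{1}{18}\right) = 15 - \frac{5}{18} = \frac{265}{18} \approx 14.722$)
$f{\left(-3 \right)} \left(K - -25\right) = - 3 \left(\frac{265}{18} - -25\right) = - 3 \left(\frac{265}{18} + 25\right) = \left(-3\right) \frac{715}{18} = - \frac{715}{6}$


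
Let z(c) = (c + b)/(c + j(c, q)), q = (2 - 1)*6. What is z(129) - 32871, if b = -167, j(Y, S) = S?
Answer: -4437623/135 ≈ -32871.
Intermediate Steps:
q = 6 (q = 1*6 = 6)
z(c) = (-167 + c)/(6 + c) (z(c) = (c - 167)/(c + 6) = (-167 + c)/(6 + c))
z(129) - 32871 = (-167 + 129)/(6 + 129) - 32871 = -38/135 - 32871 = -4437623/135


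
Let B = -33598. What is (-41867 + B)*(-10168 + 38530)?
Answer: -2140338330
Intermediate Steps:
(-41867 + B)*(-10168 + 38530) = (-41867 - 33598)*(-10168 + 38530) = -75465*28362 = -2140338330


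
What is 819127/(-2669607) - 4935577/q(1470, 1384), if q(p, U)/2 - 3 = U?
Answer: -13178323166537/7405489818 ≈ -1779.5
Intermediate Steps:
q(p, U) = 6 + 2*U
819127/(-2669607) - 4935577/q(1470, 1384) = 819127/(-2669607) - 4935577/(6 + 2*1384) = 819127*(-1/2669607) - 4935577/(6 + 2768) = -819127/2669607 - 4935577/2774 = -13178323166537/7405489818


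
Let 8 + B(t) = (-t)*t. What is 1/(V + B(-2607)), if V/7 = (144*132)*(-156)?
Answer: -1/27553193 ≈ -3.6293e-8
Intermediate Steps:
B(t) = -8 - t² (B(t) = -8 + (-t)*t = -8 - t²)
V = -20756736 (V = 7*((144*132)*(-156)) = 7*(19008*(-156)) = 7*(-2965248) = -20756736)
1/(V + B(-2607)) = 1/(-20756736 + (-8 - 1*(-2607)²)) = 1/(-20756736 + (-8 - 1*6796449)) = 1/(-20756736 + (-8 - 6796449)) = 1/(-20756736 - 6796457) = 1/(-27553193) = -1/27553193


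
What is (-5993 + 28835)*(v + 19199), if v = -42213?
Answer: -525685788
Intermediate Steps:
(-5993 + 28835)*(v + 19199) = (-5993 + 28835)*(-42213 + 19199) = 22842*(-23014) = -525685788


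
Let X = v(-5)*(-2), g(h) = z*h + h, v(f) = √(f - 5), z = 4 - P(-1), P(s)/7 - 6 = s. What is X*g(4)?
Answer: 240*I*√10 ≈ 758.95*I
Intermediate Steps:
P(s) = 42 + 7*s
z = -31 (z = 4 - (42 + 7*(-1)) = 4 - (42 - 7) = 4 - 1*35 = 4 - 35 = -31)
v(f) = √(-5 + f)
g(h) = -30*h (g(h) = -31*h + h = -30*h)
X = -2*I*√10 (X = √(-5 - 5)*(-2) = √(-10)*(-2) = (I*√10)*(-2) = -2*I*√10 ≈ -6.3246*I)
X*g(4) = (-2*I*√10)*(-30*4) = -2*I*√10*(-120) = 240*I*√10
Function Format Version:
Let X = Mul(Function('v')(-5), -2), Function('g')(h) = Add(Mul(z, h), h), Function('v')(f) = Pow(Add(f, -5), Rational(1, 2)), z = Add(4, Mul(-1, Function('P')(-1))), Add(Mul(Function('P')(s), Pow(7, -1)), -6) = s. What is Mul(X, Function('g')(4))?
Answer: Mul(240, I, Pow(10, Rational(1, 2))) ≈ Mul(758.95, I)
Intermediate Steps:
Function('P')(s) = Add(42, Mul(7, s))
z = -31 (z = Add(4, Mul(-1, Add(42, Mul(7, -1)))) = Add(4, Mul(-1, Add(42, -7))) = Add(4, Mul(-1, 35)) = Add(4, -35) = -31)
Function('v')(f) = Pow(Add(-5, f), Rational(1, 2))
Function('g')(h) = Mul(-30, h) (Function('g')(h) = Add(Mul(-31, h), h) = Mul(-30, h))
X = Mul(-2, I, Pow(10, Rational(1, 2))) (X = Mul(Pow(Add(-5, -5), Rational(1, 2)), -2) = Mul(Pow(-10, Rational(1, 2)), -2) = Mul(Mul(I, Pow(10, Rational(1, 2))), -2) = Mul(-2, I, Pow(10, Rational(1, 2))) ≈ Mul(-6.3246, I))
Mul(X, Function('g')(4)) = Mul(Mul(-2, I, Pow(10, Rational(1, 2))), Mul(-30, 4)) = Mul(Mul(-2, I, Pow(10, Rational(1, 2))), -120) = Mul(240, I, Pow(10, Rational(1, 2)))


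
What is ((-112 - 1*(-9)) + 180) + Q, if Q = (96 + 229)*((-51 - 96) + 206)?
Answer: 19252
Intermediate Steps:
Q = 19175 (Q = 325*(-147 + 206) = 325*59 = 19175)
((-112 - 1*(-9)) + 180) + Q = ((-112 - 1*(-9)) + 180) + 19175 = ((-112 + 9) + 180) + 19175 = (-103 + 180) + 19175 = 77 + 19175 = 19252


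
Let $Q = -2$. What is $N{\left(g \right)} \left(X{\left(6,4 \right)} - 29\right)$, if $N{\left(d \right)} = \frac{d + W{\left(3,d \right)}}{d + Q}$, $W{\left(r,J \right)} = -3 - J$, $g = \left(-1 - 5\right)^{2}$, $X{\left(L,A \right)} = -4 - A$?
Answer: $\frac{111}{34} \approx 3.2647$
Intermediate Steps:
$g = 36$ ($g = \left(-6\right)^{2} = 36$)
$N{\left(d \right)} = - \frac{3}{-2 + d}$ ($N{\left(d \right)} = \frac{d - \left(3 + d\right)}{d - 2} = - \frac{3}{-2 + d}$)
$N{\left(g \right)} \left(X{\left(6,4 \right)} - 29\right) = - \frac{3}{-2 + 36} \left(\left(-4 - 4\right) - 29\right) = - \frac{3}{34} \left(\left(-4 - 4\right) - 29\right) = \left(-3\right) \frac{1}{34} \left(-8 - 29\right) = \left(- \frac{3}{34}\right) \left(-37\right) = \frac{111}{34}$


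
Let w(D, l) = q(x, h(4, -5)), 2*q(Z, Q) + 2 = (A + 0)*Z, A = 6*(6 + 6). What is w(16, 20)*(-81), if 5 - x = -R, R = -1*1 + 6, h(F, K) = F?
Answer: -29079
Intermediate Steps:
A = 72 (A = 6*12 = 72)
R = 5 (R = -1 + 6 = 5)
x = 10 (x = 5 - (-1)*5 = 5 - 1*(-5) = 5 + 5 = 10)
q(Z, Q) = -1 + 36*Z (q(Z, Q) = -1 + ((72 + 0)*Z)/2 = -1 + (72*Z)/2 = -1 + 36*Z)
w(D, l) = 359 (w(D, l) = -1 + 36*10 = -1 + 360 = 359)
w(16, 20)*(-81) = 359*(-81) = -29079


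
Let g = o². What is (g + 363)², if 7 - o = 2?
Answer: 150544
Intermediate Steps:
o = 5 (o = 7 - 1*2 = 7 - 2 = 5)
g = 25 (g = 5² = 25)
(g + 363)² = (25 + 363)² = 388² = 150544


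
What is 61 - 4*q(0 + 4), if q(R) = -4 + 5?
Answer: 57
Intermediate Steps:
q(R) = 1
61 - 4*q(0 + 4) = 61 - 4*1 = 61 - 4 = 57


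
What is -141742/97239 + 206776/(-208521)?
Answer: -16554291682/6758791173 ≈ -2.4493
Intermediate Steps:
-141742/97239 + 206776/(-208521) = -141742*1/97239 + 206776*(-1/208521) = -141742/97239 - 206776/208521 = -16554291682/6758791173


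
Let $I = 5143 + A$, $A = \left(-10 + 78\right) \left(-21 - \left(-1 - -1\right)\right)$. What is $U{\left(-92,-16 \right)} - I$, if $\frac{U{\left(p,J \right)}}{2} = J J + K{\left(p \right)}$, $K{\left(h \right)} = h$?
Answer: $-3387$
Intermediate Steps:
$U{\left(p,J \right)} = 2 p + 2 J^{2}$ ($U{\left(p,J \right)} = 2 \left(J J + p\right) = 2 \left(J^{2} + p\right) = 2 \left(p + J^{2}\right) = 2 p + 2 J^{2}$)
$A = -1428$ ($A = 68 \left(-21 - \left(-1 + 1\right)\right) = 68 \left(-21 - 0\right) = 68 \left(-21 + 0\right) = 68 \left(-21\right) = -1428$)
$I = 3715$ ($I = 5143 - 1428 = 3715$)
$U{\left(-92,-16 \right)} - I = \left(2 \left(-92\right) + 2 \left(-16\right)^{2}\right) - 3715 = \left(-184 + 2 \cdot 256\right) - 3715 = \left(-184 + 512\right) - 3715 = 328 - 3715 = -3387$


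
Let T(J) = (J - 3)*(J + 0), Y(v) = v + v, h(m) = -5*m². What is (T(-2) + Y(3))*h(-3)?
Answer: -720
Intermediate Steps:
Y(v) = 2*v
T(J) = J*(-3 + J) (T(J) = (-3 + J)*J = J*(-3 + J))
(T(-2) + Y(3))*h(-3) = (-2*(-3 - 2) + 2*3)*(-5*(-3)²) = (-2*(-5) + 6)*(-5*9) = (10 + 6)*(-45) = 16*(-45) = -720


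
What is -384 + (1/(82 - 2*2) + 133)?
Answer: -19577/78 ≈ -250.99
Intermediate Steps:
-384 + (1/(82 - 2*2) + 133) = -384 + (1/(82 - 4) + 133) = -384 + (1/78 + 133) = -384 + 10375/78 = -19577/78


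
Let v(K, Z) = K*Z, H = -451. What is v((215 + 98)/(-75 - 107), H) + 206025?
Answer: 37637713/182 ≈ 2.0680e+5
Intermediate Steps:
v((215 + 98)/(-75 - 107), H) + 206025 = ((215 + 98)/(-75 - 107))*(-451) + 206025 = (313/(-182))*(-451) + 206025 = (313*(-1/182))*(-451) + 206025 = -313/182*(-451) + 206025 = 141163/182 + 206025 = 37637713/182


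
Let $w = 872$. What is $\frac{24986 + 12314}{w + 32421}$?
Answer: $\frac{37300}{33293} \approx 1.1204$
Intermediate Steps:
$\frac{24986 + 12314}{w + 32421} = \frac{24986 + 12314}{872 + 32421} = \frac{37300}{33293}$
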